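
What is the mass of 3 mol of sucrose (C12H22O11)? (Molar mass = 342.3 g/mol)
Mass = 3 mol × 342.3 g/mol = 1027 g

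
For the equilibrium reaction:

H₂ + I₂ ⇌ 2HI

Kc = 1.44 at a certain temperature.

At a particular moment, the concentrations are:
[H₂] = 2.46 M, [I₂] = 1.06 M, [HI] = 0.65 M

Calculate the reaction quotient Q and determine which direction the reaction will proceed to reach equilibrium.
Q = 0.162, Q < K, reaction proceeds forward (toward products)

Q = ([HI]^2) / ([H₂] × [I₂])
  = ((0.65)^2) / ((2.46)·(1.06)) = 0.4225/2.6076 = 0.162
Since Q = 0.162 < Kc = 1.44, the reaction proceeds forward (toward products) to reach equilibrium.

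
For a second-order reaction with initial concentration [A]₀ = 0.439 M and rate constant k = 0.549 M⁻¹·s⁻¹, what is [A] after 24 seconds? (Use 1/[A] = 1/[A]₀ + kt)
0.0647 M

1/[A] = 1/[A]₀ + k·t = 1/0.439 + (0.549)·(24) = 2.2779 + 13.1760 = 15.4539
[A] = 1/15.4539 = 0.0647 M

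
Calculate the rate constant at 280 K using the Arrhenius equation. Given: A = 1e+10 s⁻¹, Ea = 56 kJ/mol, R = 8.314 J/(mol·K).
3.57e-01 s⁻¹

k = A·exp(-Ea/(R·T)) = 1e+10·exp(-56000/(8.314·280)) = 1e+10·exp(-24.0558) = 1e+10·3.5702e-11 = 3.57e-01 s⁻¹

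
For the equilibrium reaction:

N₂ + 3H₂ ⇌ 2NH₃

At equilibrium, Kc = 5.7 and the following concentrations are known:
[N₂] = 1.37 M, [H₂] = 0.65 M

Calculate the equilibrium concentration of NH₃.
[NH₃] = 1.4644 M

Kc = ([NH₃]^2) / ([N₂] × [H₂]^3) = 5.7
[NH₃]^2 = Kc · (reactant terms)/(other product terms) = 5.7 · 0.37624 / 1 = 2.1445
[NH₃] = (2.1445)^(1/2) = 1.4644 M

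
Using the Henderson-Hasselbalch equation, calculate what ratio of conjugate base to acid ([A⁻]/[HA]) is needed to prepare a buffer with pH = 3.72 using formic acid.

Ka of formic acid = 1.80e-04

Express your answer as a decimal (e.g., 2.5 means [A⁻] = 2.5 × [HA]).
[A⁻]/[HA] = 0.945

pKa = −log(1.80e-04) = 3.7447. pH = pKa + log([A⁻]/[HA]). 3.72 = 3.7447 + log(ratio). log(ratio) = 3.72 − 3.7447 = -0.0247. ratio = 10^(-0.0247) = 0.945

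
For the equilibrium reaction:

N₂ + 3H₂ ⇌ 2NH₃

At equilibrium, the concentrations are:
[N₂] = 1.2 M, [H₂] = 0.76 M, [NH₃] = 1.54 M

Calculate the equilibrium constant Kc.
K_c = 4.5021

Kc = ([NH₃]^2) / ([N₂] × [H₂]^3)
   = ((1.54)^2) / ((1.2)·(0.76)^3)
   = 2.3716 / 0.52677 = 4.5021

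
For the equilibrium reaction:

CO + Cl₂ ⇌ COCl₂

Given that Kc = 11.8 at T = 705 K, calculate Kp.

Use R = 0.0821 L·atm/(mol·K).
K_p = 0.2039

Δn = (moles gaseous products) − (moles gaseous reactants) = -1
T = 705 K; RT = 0.0821 × 705 = 57.8805
Kp = Kc·(RT)^Δn = 11.8 × (57.8805)^-1 = 11.8 × 0.017277 = 0.2039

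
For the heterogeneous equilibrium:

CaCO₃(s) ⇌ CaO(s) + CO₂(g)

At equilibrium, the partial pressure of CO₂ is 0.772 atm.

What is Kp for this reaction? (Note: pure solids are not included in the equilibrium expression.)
K_p = 0.772

Solids (CaCO₃, CaO) have activity 1 and are excluded.
Kp = P(CO₂) = 0.772.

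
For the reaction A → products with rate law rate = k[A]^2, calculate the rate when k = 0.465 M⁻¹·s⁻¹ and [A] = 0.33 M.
0.05064 M/s

rate = k·[A]^2 = 0.465·(0.33)^2 = 0.465·0.1089 = 0.05064 M/s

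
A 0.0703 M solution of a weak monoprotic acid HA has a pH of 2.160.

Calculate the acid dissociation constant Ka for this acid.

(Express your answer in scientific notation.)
K_a = 7.55e-04

[H⁺] = 10^(−pH) = 10^(−2.160) = 6.918e-03 M. For HA ⇌ H⁺ + A⁻, Ka = x²/(C − x) = (6.918e-03)²/(0.0703 − 6.918e-03) = 7.55e-04.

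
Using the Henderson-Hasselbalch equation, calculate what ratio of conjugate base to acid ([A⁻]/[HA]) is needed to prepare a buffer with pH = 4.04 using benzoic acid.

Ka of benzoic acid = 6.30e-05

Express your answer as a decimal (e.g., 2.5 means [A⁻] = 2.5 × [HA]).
[A⁻]/[HA] = 0.691

pKa = −log(6.30e-05) = 4.2007. pH = pKa + log([A⁻]/[HA]). 4.04 = 4.2007 + log(ratio). log(ratio) = 4.04 − 4.2007 = -0.1607. ratio = 10^(-0.1607) = 0.691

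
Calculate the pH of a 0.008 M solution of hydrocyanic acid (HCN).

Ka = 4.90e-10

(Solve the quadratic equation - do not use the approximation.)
pH = 5.70

x² + Ka×x - Ka×C = 0. Using quadratic formula: [H⁺] = 1.9797e-06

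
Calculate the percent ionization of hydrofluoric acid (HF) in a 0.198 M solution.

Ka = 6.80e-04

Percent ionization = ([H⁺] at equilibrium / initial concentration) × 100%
Percent ionization = 5.69%

Let x = [H⁺]. Ka = x²/(C - x) ⇒ x² + (6.80e-04)x - (6.80e-04)(0.198) = 0. x = 1.1268e-02. Percent = (1.1268e-02/0.198) × 100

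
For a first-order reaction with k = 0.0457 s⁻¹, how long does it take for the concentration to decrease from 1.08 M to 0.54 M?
15.17 s

From ln[A] = ln[A]₀ - k·t: t = ln([A]₀/[A])/k = ln(1.08/0.54)/0.0457 = ln(2.0000)/0.0457 = 0.6931/0.0457 = 15.17 s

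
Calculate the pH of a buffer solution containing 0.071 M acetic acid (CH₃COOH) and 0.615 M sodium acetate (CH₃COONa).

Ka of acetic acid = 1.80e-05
pH = 5.68

pKa = -log(1.80e-05) = 4.74. pH = pKa + log([A⁻]/[HA]) = 4.74 + log(0.615/0.071)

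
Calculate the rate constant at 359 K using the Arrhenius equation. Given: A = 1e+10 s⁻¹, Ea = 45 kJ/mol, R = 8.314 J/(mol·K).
2.83e+03 s⁻¹

k = A·exp(-Ea/(R·T)) = 1e+10·exp(-45000/(8.314·359)) = 1e+10·exp(-15.0768) = 1e+10·2.8330e-07 = 2.83e+03 s⁻¹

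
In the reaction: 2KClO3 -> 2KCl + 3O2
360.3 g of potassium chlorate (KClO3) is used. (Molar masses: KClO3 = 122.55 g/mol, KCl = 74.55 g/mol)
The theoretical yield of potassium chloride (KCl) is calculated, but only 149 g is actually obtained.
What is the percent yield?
Moles of KClO3 = 360.3 g ÷ 122.55 g/mol = 2.94002 mol
Mole ratio: 2 mol KCl / 2 mol KClO3
Moles of KCl = 2.94002 × (2/2) = 2.94002 mol
Theoretical yield = 2.94002 mol × 74.55 g/mol = 219.18 g
Actual yield = 149 g
Percent yield = (149 / 219.18) × 100% = 68.0%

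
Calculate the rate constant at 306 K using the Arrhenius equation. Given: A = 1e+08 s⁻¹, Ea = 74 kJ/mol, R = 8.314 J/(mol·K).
2.33e-05 s⁻¹

k = A·exp(-Ea/(R·T)) = 1e+08·exp(-74000/(8.314·306)) = 1e+08·exp(-29.0871) = 1e+08·2.3315e-13 = 2.33e-05 s⁻¹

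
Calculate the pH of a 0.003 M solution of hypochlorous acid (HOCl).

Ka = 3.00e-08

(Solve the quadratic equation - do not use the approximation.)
pH = 5.02

x² + Ka×x - Ka×C = 0. Using quadratic formula: [H⁺] = 9.4718e-06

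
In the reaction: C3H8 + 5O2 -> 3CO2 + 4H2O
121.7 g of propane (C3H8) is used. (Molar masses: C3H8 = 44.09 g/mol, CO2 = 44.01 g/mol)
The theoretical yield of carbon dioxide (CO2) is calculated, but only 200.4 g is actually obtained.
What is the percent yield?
Moles of C3H8 = 121.7 g ÷ 44.09 g/mol = 2.76026 mol
Mole ratio: 3 mol CO2 / 1 mol C3H8
Moles of CO2 = 2.76026 × (3/1) = 8.28079 mol
Theoretical yield = 8.28079 mol × 44.01 g/mol = 364.44 g
Actual yield = 200.4 g
Percent yield = (200.4 / 364.44) × 100% = 55.0%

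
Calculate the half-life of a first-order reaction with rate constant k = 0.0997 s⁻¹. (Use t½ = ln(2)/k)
6.95 s

t½ = ln(2)/k = 0.6931/0.0997 = 6.95 s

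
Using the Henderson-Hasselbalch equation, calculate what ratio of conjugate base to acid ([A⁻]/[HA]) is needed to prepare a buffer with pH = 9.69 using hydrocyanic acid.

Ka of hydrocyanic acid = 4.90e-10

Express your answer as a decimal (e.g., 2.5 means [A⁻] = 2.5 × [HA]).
[A⁻]/[HA] = 2.400

pKa = −log(4.90e-10) = 9.3098. pH = pKa + log([A⁻]/[HA]). 9.69 = 9.3098 + log(ratio). log(ratio) = 9.69 − 9.3098 = 0.3802. ratio = 10^(0.3802) = 2.400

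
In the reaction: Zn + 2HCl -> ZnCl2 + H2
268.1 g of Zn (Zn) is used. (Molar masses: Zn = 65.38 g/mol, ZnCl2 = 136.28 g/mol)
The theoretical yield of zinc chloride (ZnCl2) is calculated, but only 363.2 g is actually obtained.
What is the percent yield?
Moles of Zn = 268.1 g ÷ 65.38 g/mol = 4.10064 mol
Mole ratio: 1 mol ZnCl2 / 1 mol Zn
Moles of ZnCl2 = 4.10064 × (1/1) = 4.10064 mol
Theoretical yield = 4.10064 mol × 136.28 g/mol = 558.84 g
Actual yield = 363.2 g
Percent yield = (363.2 / 558.84) × 100% = 65.0%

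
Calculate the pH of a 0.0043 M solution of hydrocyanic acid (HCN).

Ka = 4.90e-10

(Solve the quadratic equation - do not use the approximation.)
pH = 5.84

x² + Ka×x - Ka×C = 0. Using quadratic formula: [H⁺] = 1.4513e-06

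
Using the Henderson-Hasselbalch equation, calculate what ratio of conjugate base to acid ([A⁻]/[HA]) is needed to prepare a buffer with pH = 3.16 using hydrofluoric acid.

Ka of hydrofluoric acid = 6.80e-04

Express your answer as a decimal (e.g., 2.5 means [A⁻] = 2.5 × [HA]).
[A⁻]/[HA] = 0.983

pKa = −log(6.80e-04) = 3.1675. pH = pKa + log([A⁻]/[HA]). 3.16 = 3.1675 + log(ratio). log(ratio) = 3.16 − 3.1675 = -0.0075. ratio = 10^(-0.0075) = 0.983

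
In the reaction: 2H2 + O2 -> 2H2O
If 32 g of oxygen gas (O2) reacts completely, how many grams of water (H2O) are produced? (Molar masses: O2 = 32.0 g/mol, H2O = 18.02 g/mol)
Moles of O2 = 32 g ÷ 32.0 g/mol = 1 mol
Mole ratio: 2 mol H2O / 1 mol O2
Moles of H2O = 1 × (2/1) = 2 mol
Mass of H2O = 2 mol × 18.02 g/mol = 36.04 g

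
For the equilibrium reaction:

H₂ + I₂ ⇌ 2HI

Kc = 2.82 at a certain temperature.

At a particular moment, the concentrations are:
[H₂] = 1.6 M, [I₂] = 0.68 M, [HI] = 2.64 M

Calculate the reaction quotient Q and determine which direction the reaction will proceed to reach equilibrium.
Q = 6.406, Q > K, reaction proceeds reverse (toward reactants)

Q = ([HI]^2) / ([H₂] × [I₂])
  = ((2.64)^2) / ((1.6)·(0.68)) = 6.9696/1.088 = 6.406
Since Q = 6.406 > Kc = 2.82, the reaction proceeds reverse (toward reactants) to reach equilibrium.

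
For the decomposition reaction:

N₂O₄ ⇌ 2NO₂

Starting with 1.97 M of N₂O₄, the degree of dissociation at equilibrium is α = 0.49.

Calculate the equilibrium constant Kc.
K_c = 3.7098

x = α·[A]₀ = 0.49 × 1.97 = 0.9653 M dissociated.
At eq: [N₂O₄] = 1.97 − 0.9653 = 1.005 M; [NO₂] = 2x = 1.931 M.
Kc = [NO₂]²/[N₂O₄] = (1.931)²/1.005 = 3.71.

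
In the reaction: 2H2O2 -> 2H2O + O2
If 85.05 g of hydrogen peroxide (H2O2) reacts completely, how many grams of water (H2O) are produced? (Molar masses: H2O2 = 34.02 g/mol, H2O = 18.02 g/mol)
Moles of H2O2 = 85.05 g ÷ 34.02 g/mol = 2.5 mol
Mole ratio: 2 mol H2O / 2 mol H2O2
Moles of H2O = 2.5 × (2/2) = 2.5 mol
Mass of H2O = 2.5 mol × 18.02 g/mol = 45.05 g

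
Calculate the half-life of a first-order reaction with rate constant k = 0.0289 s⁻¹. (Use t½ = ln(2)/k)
23.98 s

t½ = ln(2)/k = 0.6931/0.0289 = 23.98 s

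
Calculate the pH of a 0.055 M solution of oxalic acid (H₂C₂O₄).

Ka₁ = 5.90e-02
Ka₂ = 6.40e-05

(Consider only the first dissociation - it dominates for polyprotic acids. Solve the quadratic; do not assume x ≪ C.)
pH = 1.46

x² + Ka₁·x − Ka₁·C = 0 with Ka₁ = 5.90e-02, C = 0.055.
x = (−Ka₁ + √(Ka₁² + 4·Ka₁·C))/2 = 3.4650e-02 M, so pH = 1.46.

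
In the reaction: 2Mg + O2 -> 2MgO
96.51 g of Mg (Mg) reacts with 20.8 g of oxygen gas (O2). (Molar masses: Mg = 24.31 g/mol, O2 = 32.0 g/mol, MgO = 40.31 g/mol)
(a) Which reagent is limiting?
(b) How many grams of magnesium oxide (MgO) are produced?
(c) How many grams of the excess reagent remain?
(a) O2, (b) 52.4 g, (c) 64.91 g

Moles of Mg = 96.51 g ÷ 24.31 g/mol = 3.96997 mol
Moles of O2 = 20.8 g ÷ 32.0 g/mol = 0.65 mol
Moles ÷ coefficient: Mg: 3.96997/2 = 1.985, O2: 0.65/1 = 0.65
(a) O2 has the smaller value, so O2 is the limiting reagent.
(b) Moles of MgO = 0.65 mol O2 × (2/1) = 1.3 mol; mass = 1.3 mol × 40.31 g/mol = 52.4 g
(c) Mg consumed = 0.65 × (2/1) = 1.3 mol; remaining = 3.96997 − 1.3 = 2.66997 mol; mass = 2.66997 mol × 24.31 g/mol = 64.91 g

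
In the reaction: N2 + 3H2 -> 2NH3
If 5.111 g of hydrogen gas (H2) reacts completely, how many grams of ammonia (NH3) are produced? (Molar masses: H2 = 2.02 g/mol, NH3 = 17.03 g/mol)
Moles of H2 = 5.111 g ÷ 2.02 g/mol = 2.5302 mol
Mole ratio: 2 mol NH3 / 3 mol H2
Moles of NH3 = 2.5302 × (2/3) = 1.6868 mol
Mass of NH3 = 1.6868 mol × 17.03 g/mol = 28.73 g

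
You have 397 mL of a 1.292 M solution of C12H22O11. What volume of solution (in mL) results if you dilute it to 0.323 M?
Using M₁V₁ = M₂V₂:
1.292 × 397 = 0.323 × V₂
V₂ = (1.292 × 397) / 0.323 = 1588 mL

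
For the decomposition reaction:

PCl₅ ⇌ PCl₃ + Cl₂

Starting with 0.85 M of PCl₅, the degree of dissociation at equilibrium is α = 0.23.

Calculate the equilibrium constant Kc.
K_c = 0.0584

x = α·[A]₀ = 0.23 × 0.85 = 0.1955 M dissociated.
At eq: [PCl₅] = 0.85 − 0.1955 = 0.6545 M; [PCl₃] = [Cl₂] = x = 0.1955 M.
Kc = [PCl₃][Cl₂]/[PCl₅] = (0.1955)²/0.6545 = 0.0584.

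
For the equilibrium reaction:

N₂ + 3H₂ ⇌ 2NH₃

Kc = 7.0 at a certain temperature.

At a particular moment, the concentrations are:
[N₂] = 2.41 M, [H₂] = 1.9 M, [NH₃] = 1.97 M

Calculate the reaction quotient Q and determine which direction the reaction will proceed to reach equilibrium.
Q = 0.235, Q < K, reaction proceeds forward (toward products)

Q = ([NH₃]^2) / ([N₂] × [H₂]^3)
  = ((1.97)^2) / ((2.41)·(1.9)^3) = 3.8809/16.53 = 0.2348
Since Q = 0.2348 < Kc = 7.0, the reaction proceeds forward (toward products) to reach equilibrium.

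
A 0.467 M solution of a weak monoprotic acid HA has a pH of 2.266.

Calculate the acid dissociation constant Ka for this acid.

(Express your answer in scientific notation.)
K_a = 6.36e-05

[H⁺] = 10^(−pH) = 10^(−2.266) = 5.420e-03 M. For HA ⇌ H⁺ + A⁻, Ka = x²/(C − x) = (5.420e-03)²/(0.467 − 5.420e-03) = 6.36e-05.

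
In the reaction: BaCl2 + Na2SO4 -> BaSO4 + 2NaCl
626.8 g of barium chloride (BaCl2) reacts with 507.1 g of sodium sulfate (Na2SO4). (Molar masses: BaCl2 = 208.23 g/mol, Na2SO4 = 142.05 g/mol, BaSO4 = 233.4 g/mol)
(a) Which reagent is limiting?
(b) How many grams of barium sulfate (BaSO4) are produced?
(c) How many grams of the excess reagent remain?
(a) BaCl2, (b) 702.6 g, (c) 79.51 g

Moles of BaCl2 = 626.8 g ÷ 208.23 g/mol = 3.01013 mol
Moles of Na2SO4 = 507.1 g ÷ 142.05 g/mol = 3.56987 mol
Moles ÷ coefficient: BaCl2: 3.01013/1 = 3.01, Na2SO4: 3.56987/1 = 3.57
(a) BaCl2 has the smaller value, so BaCl2 is the limiting reagent.
(b) Moles of BaSO4 = 3.01013 mol BaCl2 × (1/1) = 3.01013 mol; mass = 3.01013 mol × 233.4 g/mol = 702.6 g
(c) Na2SO4 consumed = 3.01013 × (1/1) = 3.01013 mol; remaining = 3.56987 − 3.01013 = 0.559737 mol; mass = 0.559737 mol × 142.05 g/mol = 79.51 g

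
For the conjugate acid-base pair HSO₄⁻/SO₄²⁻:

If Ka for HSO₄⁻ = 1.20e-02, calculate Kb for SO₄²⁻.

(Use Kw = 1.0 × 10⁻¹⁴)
K_b = 8.33e-13

Conjugate acid-base pairs differ by one H⁺. Ka × Kb = Kw for a conjugate pair.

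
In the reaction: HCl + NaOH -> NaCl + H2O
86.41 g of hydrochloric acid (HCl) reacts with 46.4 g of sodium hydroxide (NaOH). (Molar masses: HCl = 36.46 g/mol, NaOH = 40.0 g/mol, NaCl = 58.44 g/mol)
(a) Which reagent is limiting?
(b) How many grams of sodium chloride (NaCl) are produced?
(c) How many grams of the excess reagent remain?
(a) NaOH, (b) 67.79 g, (c) 44.12 g

Moles of HCl = 86.41 g ÷ 36.46 g/mol = 2.36999 mol
Moles of NaOH = 46.4 g ÷ 40.0 g/mol = 1.16 mol
Moles ÷ coefficient: HCl: 2.36999/1 = 2.37, NaOH: 1.16/1 = 1.16
(a) NaOH has the smaller value, so NaOH is the limiting reagent.
(b) Moles of NaCl = 1.16 mol NaOH × (1/1) = 1.16 mol; mass = 1.16 mol × 58.44 g/mol = 67.79 g
(c) HCl consumed = 1.16 × (1/1) = 1.16 mol; remaining = 2.36999 − 1.16 = 1.20999 mol; mass = 1.20999 mol × 36.46 g/mol = 44.12 g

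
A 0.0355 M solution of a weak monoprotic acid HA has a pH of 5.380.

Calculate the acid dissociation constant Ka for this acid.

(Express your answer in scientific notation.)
K_a = 4.90e-10

[H⁺] = 10^(−pH) = 10^(−5.380) = 4.169e-06 M. For HA ⇌ H⁺ + A⁻, Ka = x²/(C − x) = (4.169e-06)²/(0.0355 − 4.169e-06) = 4.90e-10.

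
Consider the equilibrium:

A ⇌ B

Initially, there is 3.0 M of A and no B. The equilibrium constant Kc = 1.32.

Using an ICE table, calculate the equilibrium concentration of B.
[B] = 1.707 M

ICE: [A] = 3.0 − x, [B] = x.
Kc = x/(3.0 − x) = 1.32 ⇒ x = 1.32·3.0/(1 + 1.32) = 3.96/2.32 = 1.707.
[B] = x = 1.707 M.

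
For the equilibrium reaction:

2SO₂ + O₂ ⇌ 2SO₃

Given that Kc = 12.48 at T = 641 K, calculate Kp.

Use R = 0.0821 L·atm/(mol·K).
K_p = 0.2371

Δn = (moles gaseous products) − (moles gaseous reactants) = -1
T = 641 K; RT = 0.0821 × 641 = 52.6261
Kp = Kc·(RT)^Δn = 12.48 × (52.6261)^-1 = 12.48 × 0.019002 = 0.2371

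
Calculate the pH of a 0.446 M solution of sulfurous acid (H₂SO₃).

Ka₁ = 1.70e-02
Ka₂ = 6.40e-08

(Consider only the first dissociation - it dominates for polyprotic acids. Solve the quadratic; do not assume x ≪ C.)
pH = 1.10

x² + Ka₁·x − Ka₁·C = 0 with Ka₁ = 1.70e-02, C = 0.446.
x = (−Ka₁ + √(Ka₁² + 4·Ka₁·C))/2 = 7.8989e-02 M, so pH = 1.10.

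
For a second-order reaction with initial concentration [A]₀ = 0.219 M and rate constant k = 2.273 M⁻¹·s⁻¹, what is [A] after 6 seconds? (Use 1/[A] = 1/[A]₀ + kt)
0.0549 M

1/[A] = 1/[A]₀ + k·t = 1/0.219 + (2.273)·(6) = 4.5662 + 13.6380 = 18.2042
[A] = 1/18.2042 = 0.0549 M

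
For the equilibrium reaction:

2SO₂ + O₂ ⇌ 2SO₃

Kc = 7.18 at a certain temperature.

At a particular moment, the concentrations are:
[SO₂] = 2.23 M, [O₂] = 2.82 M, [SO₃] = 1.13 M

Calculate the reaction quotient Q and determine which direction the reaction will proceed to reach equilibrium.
Q = 0.091, Q < K, reaction proceeds forward (toward products)

Q = ([SO₃]^2) / ([SO₂]^2 × [O₂])
  = ((1.13)^2) / ((2.23)^2·(2.82)) = 1.2769/14.024 = 0.09105
Since Q = 0.09105 < Kc = 7.18, the reaction proceeds forward (toward products) to reach equilibrium.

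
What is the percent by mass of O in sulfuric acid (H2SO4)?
Mass of O in formula = 16.0 × 4 = 64 g/mol
Molar mass = 98.09 g/mol
% O = (64/98.09) × 100% = 65.25%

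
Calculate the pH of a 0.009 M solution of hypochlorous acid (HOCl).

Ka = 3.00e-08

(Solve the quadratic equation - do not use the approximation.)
pH = 4.78

x² + Ka×x - Ka×C = 0. Using quadratic formula: [H⁺] = 1.6417e-05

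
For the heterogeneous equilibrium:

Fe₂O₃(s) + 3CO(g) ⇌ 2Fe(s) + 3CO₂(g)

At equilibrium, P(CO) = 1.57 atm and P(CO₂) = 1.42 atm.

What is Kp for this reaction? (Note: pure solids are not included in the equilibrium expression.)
K_p = 0.740

Solids (Fe₂O₃, Fe) are excluded.
Kp = P(CO₂)³/P(CO)³ = (1.42)³/(1.57)³ = 2.863/3.87 = 0.740.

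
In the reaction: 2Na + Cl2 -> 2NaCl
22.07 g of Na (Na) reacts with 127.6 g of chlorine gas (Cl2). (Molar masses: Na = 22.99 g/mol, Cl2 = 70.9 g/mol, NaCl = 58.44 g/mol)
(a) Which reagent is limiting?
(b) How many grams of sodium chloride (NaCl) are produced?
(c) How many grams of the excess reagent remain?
(a) Na, (b) 56.1 g, (c) 93.57 g

Moles of Na = 22.07 g ÷ 22.99 g/mol = 0.959983 mol
Moles of Cl2 = 127.6 g ÷ 70.9 g/mol = 1.79972 mol
Moles ÷ coefficient: Na: 0.959983/2 = 0.48, Cl2: 1.79972/1 = 1.8
(a) Na has the smaller value, so Na is the limiting reagent.
(b) Moles of NaCl = 0.959983 mol Na × (2/2) = 0.959983 mol; mass = 0.959983 mol × 58.44 g/mol = 56.1 g
(c) Cl2 consumed = 0.959983 × (1/2) = 0.479991 mol; remaining = 1.79972 − 0.479991 = 1.31973 mol; mass = 1.31973 mol × 70.9 g/mol = 93.57 g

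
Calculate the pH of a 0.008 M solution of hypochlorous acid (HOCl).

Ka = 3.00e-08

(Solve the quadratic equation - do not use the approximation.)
pH = 4.81

x² + Ka×x - Ka×C = 0. Using quadratic formula: [H⁺] = 1.5477e-05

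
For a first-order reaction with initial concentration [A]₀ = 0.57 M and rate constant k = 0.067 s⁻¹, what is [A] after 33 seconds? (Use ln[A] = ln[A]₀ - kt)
0.0625 M

ln[A] = ln[A]₀ - k·t = ln(0.57) - (0.067)·(33) = -0.5621 - 2.2110 = -2.7731
[A] = e^(-2.7731) = 0.0625 M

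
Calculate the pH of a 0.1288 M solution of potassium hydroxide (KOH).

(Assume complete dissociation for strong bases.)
pH = 13.11

[OH⁻] = 0.1288 M for strong base. pOH = -log[OH⁻] = 0.89, pH = 14 - pOH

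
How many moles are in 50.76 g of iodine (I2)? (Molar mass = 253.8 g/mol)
Moles = 50.76 g ÷ 253.8 g/mol = 0.2 mol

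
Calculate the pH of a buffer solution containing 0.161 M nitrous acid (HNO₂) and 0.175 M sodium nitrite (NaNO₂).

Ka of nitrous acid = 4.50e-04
pH = 3.38

pKa = -log(4.50e-04) = 3.35. pH = pKa + log([A⁻]/[HA]) = 3.35 + log(0.175/0.161)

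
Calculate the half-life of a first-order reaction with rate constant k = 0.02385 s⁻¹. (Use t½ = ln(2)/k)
29.06 s

t½ = ln(2)/k = 0.6931/0.02385 = 29.06 s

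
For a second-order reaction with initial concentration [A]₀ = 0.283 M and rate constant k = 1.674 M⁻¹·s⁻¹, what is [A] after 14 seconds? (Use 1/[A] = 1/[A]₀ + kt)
0.0371 M

1/[A] = 1/[A]₀ + k·t = 1/0.283 + (1.674)·(14) = 3.5336 + 23.4360 = 26.9696
[A] = 1/26.9696 = 0.0371 M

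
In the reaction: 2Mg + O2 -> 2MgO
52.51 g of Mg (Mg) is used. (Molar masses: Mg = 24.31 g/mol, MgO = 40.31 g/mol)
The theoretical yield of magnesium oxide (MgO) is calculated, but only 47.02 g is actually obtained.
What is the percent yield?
Moles of Mg = 52.51 g ÷ 24.31 g/mol = 2.16002 mol
Mole ratio: 2 mol MgO / 2 mol Mg
Moles of MgO = 2.16002 × (2/2) = 2.16002 mol
Theoretical yield = 2.16002 mol × 40.31 g/mol = 87.07 g
Actual yield = 47.02 g
Percent yield = (47.02 / 87.07) × 100% = 54.0%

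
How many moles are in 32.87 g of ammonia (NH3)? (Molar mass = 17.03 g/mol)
Moles = 32.87 g ÷ 17.03 g/mol = 1.93 mol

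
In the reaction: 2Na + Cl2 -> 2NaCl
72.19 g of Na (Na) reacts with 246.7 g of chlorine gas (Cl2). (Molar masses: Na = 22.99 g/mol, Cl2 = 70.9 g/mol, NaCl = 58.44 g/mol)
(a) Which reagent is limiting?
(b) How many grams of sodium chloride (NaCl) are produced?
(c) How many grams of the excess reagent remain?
(a) Na, (b) 183.5 g, (c) 135.4 g

Moles of Na = 72.19 g ÷ 22.99 g/mol = 3.14006 mol
Moles of Cl2 = 246.7 g ÷ 70.9 g/mol = 3.47955 mol
Moles ÷ coefficient: Na: 3.14006/2 = 1.57, Cl2: 3.47955/1 = 3.48
(a) Na has the smaller value, so Na is the limiting reagent.
(b) Moles of NaCl = 3.14006 mol Na × (2/2) = 3.14006 mol; mass = 3.14006 mol × 58.44 g/mol = 183.5 g
(c) Cl2 consumed = 3.14006 × (1/2) = 1.57003 mol; remaining = 3.47955 − 1.57003 = 1.90952 mol; mass = 1.90952 mol × 70.9 g/mol = 135.4 g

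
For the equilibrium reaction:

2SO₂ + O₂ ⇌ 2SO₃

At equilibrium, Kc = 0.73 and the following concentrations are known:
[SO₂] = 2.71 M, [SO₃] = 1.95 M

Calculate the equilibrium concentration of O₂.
[O₂] = 0.7093 M

Kc = ([SO₃]^2) / ([SO₂]^2 × [O₂]) = 0.73
[O₂]^1 = (product terms)/(Kc · other reactant terms) = 3.8025 / (0.73 · 7.3441) = 0.70926
[O₂] = 0.7093 M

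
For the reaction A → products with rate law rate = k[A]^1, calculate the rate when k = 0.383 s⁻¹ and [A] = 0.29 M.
0.1111 M/s

rate = k·[A]^1 = 0.383·(0.29)^1 = 0.383·0.29 = 0.1111 M/s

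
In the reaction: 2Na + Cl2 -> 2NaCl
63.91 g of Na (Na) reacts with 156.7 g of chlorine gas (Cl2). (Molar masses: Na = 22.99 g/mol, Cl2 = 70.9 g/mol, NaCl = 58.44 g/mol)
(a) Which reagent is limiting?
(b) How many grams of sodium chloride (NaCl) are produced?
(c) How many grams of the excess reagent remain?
(a) Na, (b) 162.5 g, (c) 58.15 g

Moles of Na = 63.91 g ÷ 22.99 g/mol = 2.7799 mol
Moles of Cl2 = 156.7 g ÷ 70.9 g/mol = 2.21016 mol
Moles ÷ coefficient: Na: 2.7799/2 = 1.39, Cl2: 2.21016/1 = 2.21
(a) Na has the smaller value, so Na is the limiting reagent.
(b) Moles of NaCl = 2.7799 mol Na × (2/2) = 2.7799 mol; mass = 2.7799 mol × 58.44 g/mol = 162.5 g
(c) Cl2 consumed = 2.7799 × (1/2) = 1.38995 mol; remaining = 2.21016 − 1.38995 = 0.820203 mol; mass = 0.820203 mol × 70.9 g/mol = 58.15 g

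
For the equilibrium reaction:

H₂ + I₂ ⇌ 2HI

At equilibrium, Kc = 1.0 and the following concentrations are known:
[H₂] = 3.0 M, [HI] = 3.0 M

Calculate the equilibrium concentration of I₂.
[I₂] = 3.0000 M

Kc = ([HI]^2) / ([H₂] × [I₂]) = 1.0
[I₂]^1 = (product terms)/(Kc · other reactant terms) = 9 / (1.0 · 3) = 3
[I₂] = 3.0000 M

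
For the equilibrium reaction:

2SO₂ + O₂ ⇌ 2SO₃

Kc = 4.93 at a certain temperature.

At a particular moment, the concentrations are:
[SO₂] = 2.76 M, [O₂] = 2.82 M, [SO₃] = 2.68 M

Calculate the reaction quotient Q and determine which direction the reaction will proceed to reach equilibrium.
Q = 0.334, Q < K, reaction proceeds forward (toward products)

Q = ([SO₃]^2) / ([SO₂]^2 × [O₂])
  = ((2.68)^2) / ((2.76)^2·(2.82)) = 7.1824/21.482 = 0.3344
Since Q = 0.3344 < Kc = 4.93, the reaction proceeds forward (toward products) to reach equilibrium.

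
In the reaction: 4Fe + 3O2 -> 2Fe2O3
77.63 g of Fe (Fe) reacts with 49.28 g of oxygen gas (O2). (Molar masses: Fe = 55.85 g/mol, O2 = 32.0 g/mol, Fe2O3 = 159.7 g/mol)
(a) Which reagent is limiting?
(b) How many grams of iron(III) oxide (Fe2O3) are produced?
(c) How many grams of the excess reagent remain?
(a) Fe, (b) 111 g, (c) 15.92 g

Moles of Fe = 77.63 g ÷ 55.85 g/mol = 1.38997 mol
Moles of O2 = 49.28 g ÷ 32.0 g/mol = 1.54 mol
Moles ÷ coefficient: Fe: 1.38997/4 = 0.3475, O2: 1.54/3 = 0.5133
(a) Fe has the smaller value, so Fe is the limiting reagent.
(b) Moles of Fe2O3 = 1.38997 mol Fe × (2/4) = 0.694987 mol; mass = 0.694987 mol × 159.7 g/mol = 111 g
(c) O2 consumed = 1.38997 × (3/4) = 1.04248 mol; remaining = 1.54 − 1.04248 = 0.49752 mol; mass = 0.49752 mol × 32.0 g/mol = 15.92 g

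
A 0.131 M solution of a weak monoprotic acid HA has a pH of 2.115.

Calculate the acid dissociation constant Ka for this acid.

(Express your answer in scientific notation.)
K_a = 4.77e-04

[H⁺] = 10^(−pH) = 10^(−2.115) = 7.674e-03 M. For HA ⇌ H⁺ + A⁻, Ka = x²/(C − x) = (7.674e-03)²/(0.131 − 7.674e-03) = 4.77e-04.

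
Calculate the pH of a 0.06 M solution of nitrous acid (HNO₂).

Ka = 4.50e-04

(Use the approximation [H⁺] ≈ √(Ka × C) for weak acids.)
pH = 2.28

[H⁺] = √(Ka × C) = √(4.50e-04 × 0.06) = 5.1962e-03. pH = -log(5.1962e-03)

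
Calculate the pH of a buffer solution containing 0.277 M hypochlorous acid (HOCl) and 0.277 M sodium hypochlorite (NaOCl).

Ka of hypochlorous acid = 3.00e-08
pH = 7.52

pKa = -log(3.00e-08) = 7.52. pH = pKa + log([A⁻]/[HA]) = 7.52 + log(0.277/0.277)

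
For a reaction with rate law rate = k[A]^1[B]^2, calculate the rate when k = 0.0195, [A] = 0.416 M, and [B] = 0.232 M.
0.0004366 M/s

rate = k·[A]^1·[B]^2 = 0.0195·(0.416)^1·(0.232)^2 = 0.0195·0.416·0.053824 = 0.0004366 M/s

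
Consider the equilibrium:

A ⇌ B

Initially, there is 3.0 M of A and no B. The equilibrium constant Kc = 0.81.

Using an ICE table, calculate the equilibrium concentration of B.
[B] = 1.343 M

ICE: [A] = 3.0 − x, [B] = x.
Kc = x/(3.0 − x) = 0.81 ⇒ x = 0.81·3.0/(1 + 0.81) = 2.43/1.81 = 1.343.
[B] = x = 1.343 M.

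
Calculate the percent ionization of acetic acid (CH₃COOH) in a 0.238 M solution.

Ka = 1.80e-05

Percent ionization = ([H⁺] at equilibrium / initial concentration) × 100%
Percent ionization = 0.866%

Let x = [H⁺]. Ka = x²/(C - x) ⇒ x² + (1.80e-05)x - (1.80e-05)(0.238) = 0. x = 2.0608e-03. Percent = (2.0608e-03/0.238) × 100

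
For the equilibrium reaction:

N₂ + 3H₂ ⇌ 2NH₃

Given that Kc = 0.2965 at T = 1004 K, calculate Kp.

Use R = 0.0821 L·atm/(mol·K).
K_p = 4.36e-05

Δn = (moles gaseous products) − (moles gaseous reactants) = -2
T = 1004 K; RT = 0.0821 × 1004 = 82.4284
Kp = Kc·(RT)^Δn = 0.2965 × (82.4284)^-2 = 0.2965 × 0.000147179 = 4.36e-05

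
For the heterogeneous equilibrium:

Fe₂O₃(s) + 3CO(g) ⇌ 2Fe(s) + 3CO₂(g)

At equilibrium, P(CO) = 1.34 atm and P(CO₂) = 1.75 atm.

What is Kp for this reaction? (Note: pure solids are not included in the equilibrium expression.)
K_p = 2.227

Solids (Fe₂O₃, Fe) are excluded.
Kp = P(CO₂)³/P(CO)³ = (1.75)³/(1.34)³ = 5.359/2.406 = 2.227.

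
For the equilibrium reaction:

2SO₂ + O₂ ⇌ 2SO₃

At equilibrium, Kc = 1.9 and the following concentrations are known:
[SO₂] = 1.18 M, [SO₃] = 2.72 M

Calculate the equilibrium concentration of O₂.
[O₂] = 2.7965 M

Kc = ([SO₃]^2) / ([SO₂]^2 × [O₂]) = 1.9
[O₂]^1 = (product terms)/(Kc · other reactant terms) = 7.3984 / (1.9 · 1.3924) = 2.7965
[O₂] = 2.7965 M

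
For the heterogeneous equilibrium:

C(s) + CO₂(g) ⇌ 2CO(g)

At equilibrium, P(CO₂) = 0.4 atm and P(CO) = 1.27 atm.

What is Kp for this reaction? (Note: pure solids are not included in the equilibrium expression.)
K_p = 4.032

Solid C is excluded.
Kp = P(CO)²/P(CO₂) = (1.27)²/0.4 = 1.613/0.4 = 4.032.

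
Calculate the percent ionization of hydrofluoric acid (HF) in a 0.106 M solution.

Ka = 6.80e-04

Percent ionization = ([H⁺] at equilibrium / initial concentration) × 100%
Percent ionization = 7.7%

Let x = [H⁺]. Ka = x²/(C - x) ⇒ x² + (6.80e-04)x - (6.80e-04)(0.106) = 0. x = 8.1568e-03. Percent = (8.1568e-03/0.106) × 100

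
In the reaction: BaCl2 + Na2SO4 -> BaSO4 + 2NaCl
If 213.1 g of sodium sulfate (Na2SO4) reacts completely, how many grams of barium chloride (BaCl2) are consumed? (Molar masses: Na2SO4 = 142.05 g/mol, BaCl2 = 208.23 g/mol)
Moles of Na2SO4 = 213.1 g ÷ 142.05 g/mol = 1.50018 mol
Mole ratio: 1 mol BaCl2 / 1 mol Na2SO4
Moles of BaCl2 = 1.50018 × (1/1) = 1.50018 mol
Mass of BaCl2 = 1.50018 mol × 208.23 g/mol = 312.4 g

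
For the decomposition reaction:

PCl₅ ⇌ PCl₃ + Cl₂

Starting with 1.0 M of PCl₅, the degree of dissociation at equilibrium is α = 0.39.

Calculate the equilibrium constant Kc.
K_c = 0.2493

x = α·[A]₀ = 0.39 × 1.0 = 0.39 M dissociated.
At eq: [PCl₅] = 1.0 − 0.39 = 0.61 M; [PCl₃] = [Cl₂] = x = 0.39 M.
Kc = [PCl₃][Cl₂]/[PCl₅] = (0.39)²/0.61 = 0.2493.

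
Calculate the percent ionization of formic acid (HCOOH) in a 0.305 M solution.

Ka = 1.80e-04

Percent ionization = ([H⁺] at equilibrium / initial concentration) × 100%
Percent ionization = 2.4%

Let x = [H⁺]. Ka = x²/(C - x) ⇒ x² + (1.80e-04)x - (1.80e-04)(0.305) = 0. x = 7.3200e-03. Percent = (7.3200e-03/0.305) × 100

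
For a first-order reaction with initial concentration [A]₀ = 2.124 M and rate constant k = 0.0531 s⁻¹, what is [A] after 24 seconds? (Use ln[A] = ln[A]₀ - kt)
0.5939 M

ln[A] = ln[A]₀ - k·t = ln(2.124) - (0.0531)·(24) = 0.7533 - 1.2744 = -0.5211
[A] = e^(-0.5211) = 0.5939 M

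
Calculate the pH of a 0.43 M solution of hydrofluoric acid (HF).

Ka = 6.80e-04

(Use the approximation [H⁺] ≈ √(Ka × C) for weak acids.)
pH = 1.77

[H⁺] = √(Ka × C) = √(6.80e-04 × 0.43) = 1.7100e-02. pH = -log(1.7100e-02)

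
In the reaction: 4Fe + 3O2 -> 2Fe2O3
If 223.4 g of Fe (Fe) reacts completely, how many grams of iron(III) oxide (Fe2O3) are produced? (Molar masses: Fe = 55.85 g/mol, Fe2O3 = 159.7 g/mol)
Moles of Fe = 223.4 g ÷ 55.85 g/mol = 4 mol
Mole ratio: 2 mol Fe2O3 / 4 mol Fe
Moles of Fe2O3 = 4 × (2/4) = 2 mol
Mass of Fe2O3 = 2 mol × 159.7 g/mol = 319.4 g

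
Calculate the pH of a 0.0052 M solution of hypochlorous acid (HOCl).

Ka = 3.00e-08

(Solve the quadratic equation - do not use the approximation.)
pH = 4.90

x² + Ka×x - Ka×C = 0. Using quadratic formula: [H⁺] = 1.2475e-05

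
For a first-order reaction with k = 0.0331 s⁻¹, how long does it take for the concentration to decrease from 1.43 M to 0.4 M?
38.49 s

From ln[A] = ln[A]₀ - k·t: t = ln([A]₀/[A])/k = ln(1.43/0.4)/0.0331 = ln(3.5750)/0.0331 = 1.2740/0.0331 = 38.49 s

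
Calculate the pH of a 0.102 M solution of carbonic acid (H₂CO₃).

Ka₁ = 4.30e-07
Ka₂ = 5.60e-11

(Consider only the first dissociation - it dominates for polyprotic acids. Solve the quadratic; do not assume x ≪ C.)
pH = 3.68

x² + Ka₁·x − Ka₁·C = 0 with Ka₁ = 4.30e-07, C = 0.102.
x = (−Ka₁ + √(Ka₁² + 4·Ka₁·C))/2 = 2.0921e-04 M, so pH = 3.68.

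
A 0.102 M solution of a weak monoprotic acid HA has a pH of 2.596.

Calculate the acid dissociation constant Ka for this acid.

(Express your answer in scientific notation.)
K_a = 6.46e-05

[H⁺] = 10^(−pH) = 10^(−2.596) = 2.535e-03 M. For HA ⇌ H⁺ + A⁻, Ka = x²/(C − x) = (2.535e-03)²/(0.102 − 2.535e-03) = 6.46e-05.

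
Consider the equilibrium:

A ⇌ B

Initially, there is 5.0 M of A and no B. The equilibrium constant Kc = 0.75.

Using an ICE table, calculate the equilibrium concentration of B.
[B] = 2.143 M

ICE: [A] = 5.0 − x, [B] = x.
Kc = x/(5.0 − x) = 0.75 ⇒ x = 0.75·5.0/(1 + 0.75) = 3.75/1.75 = 2.143.
[B] = x = 2.143 M.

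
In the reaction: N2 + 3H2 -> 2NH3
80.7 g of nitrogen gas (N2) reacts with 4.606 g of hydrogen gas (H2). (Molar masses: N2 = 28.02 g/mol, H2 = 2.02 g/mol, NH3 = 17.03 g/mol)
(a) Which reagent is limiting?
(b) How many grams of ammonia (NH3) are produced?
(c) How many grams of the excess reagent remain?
(a) H2, (b) 25.89 g, (c) 59.4 g

Moles of N2 = 80.7 g ÷ 28.02 g/mol = 2.88009 mol
Moles of H2 = 4.606 g ÷ 2.02 g/mol = 2.2802 mol
Moles ÷ coefficient: N2: 2.88009/1 = 2.88, H2: 2.2802/3 = 0.7601
(a) H2 has the smaller value, so H2 is the limiting reagent.
(b) Moles of NH3 = 2.2802 mol H2 × (2/3) = 1.52013 mol; mass = 1.52013 mol × 17.03 g/mol = 25.89 g
(c) N2 consumed = 2.2802 × (1/3) = 0.760066 mol; remaining = 2.88009 − 0.760066 = 2.12002 mol; mass = 2.12002 mol × 28.02 g/mol = 59.4 g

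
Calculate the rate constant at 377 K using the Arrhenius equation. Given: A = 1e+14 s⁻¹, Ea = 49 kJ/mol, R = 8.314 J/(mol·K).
1.62e+07 s⁻¹

k = A·exp(-Ea/(R·T)) = 1e+14·exp(-49000/(8.314·377)) = 1e+14·exp(-15.6331) = 1e+14·1.6242e-07 = 1.62e+07 s⁻¹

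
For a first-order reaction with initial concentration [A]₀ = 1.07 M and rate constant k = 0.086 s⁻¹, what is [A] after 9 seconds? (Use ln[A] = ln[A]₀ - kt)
0.4934 M

ln[A] = ln[A]₀ - k·t = ln(1.07) - (0.086)·(9) = 0.0677 - 0.7740 = -0.7063
[A] = e^(-0.7063) = 0.4934 M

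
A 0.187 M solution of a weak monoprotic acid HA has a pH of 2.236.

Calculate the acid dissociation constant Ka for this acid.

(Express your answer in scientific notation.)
K_a = 1.86e-04

[H⁺] = 10^(−pH) = 10^(−2.236) = 5.808e-03 M. For HA ⇌ H⁺ + A⁻, Ka = x²/(C − x) = (5.808e-03)²/(0.187 − 5.808e-03) = 1.86e-04.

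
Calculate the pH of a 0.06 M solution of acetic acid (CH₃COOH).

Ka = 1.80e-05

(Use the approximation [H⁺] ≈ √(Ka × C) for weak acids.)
pH = 2.98

[H⁺] = √(Ka × C) = √(1.80e-05 × 0.06) = 1.0392e-03. pH = -log(1.0392e-03)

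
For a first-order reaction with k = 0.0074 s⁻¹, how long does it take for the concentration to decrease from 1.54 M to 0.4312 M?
172.02 s

From ln[A] = ln[A]₀ - k·t: t = ln([A]₀/[A])/k = ln(1.54/0.4312)/0.0074 = ln(3.5714)/0.0074 = 1.2730/0.0074 = 172.02 s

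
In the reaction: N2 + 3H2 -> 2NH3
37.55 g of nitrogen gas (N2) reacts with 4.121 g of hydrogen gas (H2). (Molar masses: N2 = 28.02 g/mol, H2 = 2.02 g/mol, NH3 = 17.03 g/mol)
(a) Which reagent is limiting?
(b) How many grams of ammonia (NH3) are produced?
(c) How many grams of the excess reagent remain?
(a) H2, (b) 23.16 g, (c) 18.5 g

Moles of N2 = 37.55 g ÷ 28.02 g/mol = 1.34011 mol
Moles of H2 = 4.121 g ÷ 2.02 g/mol = 2.0401 mol
Moles ÷ coefficient: N2: 1.34011/1 = 1.34, H2: 2.0401/3 = 0.68
(a) H2 has the smaller value, so H2 is the limiting reagent.
(b) Moles of NH3 = 2.0401 mol H2 × (2/3) = 1.36007 mol; mass = 1.36007 mol × 17.03 g/mol = 23.16 g
(c) N2 consumed = 2.0401 × (1/3) = 0.680033 mol; remaining = 1.34011 − 0.680033 = 0.660081 mol; mass = 0.660081 mol × 28.02 g/mol = 18.5 g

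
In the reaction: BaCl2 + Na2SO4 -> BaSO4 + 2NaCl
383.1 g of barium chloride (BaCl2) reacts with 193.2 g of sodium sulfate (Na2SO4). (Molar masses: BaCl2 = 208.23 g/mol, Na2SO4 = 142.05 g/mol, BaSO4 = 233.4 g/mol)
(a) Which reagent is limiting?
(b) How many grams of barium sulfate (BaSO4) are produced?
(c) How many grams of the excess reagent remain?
(a) Na2SO4, (b) 317.4 g, (c) 99.89 g

Moles of BaCl2 = 383.1 g ÷ 208.23 g/mol = 1.83979 mol
Moles of Na2SO4 = 193.2 g ÷ 142.05 g/mol = 1.36008 mol
Moles ÷ coefficient: BaCl2: 1.83979/1 = 1.84, Na2SO4: 1.36008/1 = 1.36
(a) Na2SO4 has the smaller value, so Na2SO4 is the limiting reagent.
(b) Moles of BaSO4 = 1.36008 mol Na2SO4 × (1/1) = 1.36008 mol; mass = 1.36008 mol × 233.4 g/mol = 317.4 g
(c) BaCl2 consumed = 1.36008 × (1/1) = 1.36008 mol; remaining = 1.83979 − 1.36008 = 0.479708 mol; mass = 0.479708 mol × 208.23 g/mol = 99.89 g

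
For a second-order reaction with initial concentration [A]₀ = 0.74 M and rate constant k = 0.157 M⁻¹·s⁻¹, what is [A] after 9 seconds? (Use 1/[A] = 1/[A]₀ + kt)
0.3617 M

1/[A] = 1/[A]₀ + k·t = 1/0.74 + (0.157)·(9) = 1.3514 + 1.4130 = 2.7644
[A] = 1/2.7644 = 0.3617 M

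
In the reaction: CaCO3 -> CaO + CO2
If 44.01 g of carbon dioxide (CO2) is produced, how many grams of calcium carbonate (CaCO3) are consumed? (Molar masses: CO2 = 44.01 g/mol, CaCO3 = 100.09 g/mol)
Moles of CO2 = 44.01 g ÷ 44.01 g/mol = 1 mol
Mole ratio: 1 mol CaCO3 / 1 mol CO2
Moles of CaCO3 = 1 × (1/1) = 1 mol
Mass of CaCO3 = 1 mol × 100.09 g/mol = 100.1 g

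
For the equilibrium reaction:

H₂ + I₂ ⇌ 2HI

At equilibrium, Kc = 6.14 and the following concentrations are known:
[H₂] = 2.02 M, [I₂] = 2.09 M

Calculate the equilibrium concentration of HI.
[HI] = 5.0914 M

Kc = ([HI]^2) / ([H₂] × [I₂]) = 6.14
[HI]^2 = Kc · (reactant terms)/(other product terms) = 6.14 · 4.2218 / 1 = 25.922
[HI] = (25.922)^(1/2) = 5.0914 M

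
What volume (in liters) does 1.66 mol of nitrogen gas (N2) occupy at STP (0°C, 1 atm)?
At STP, 1 mol of gas occupies 22.4 L
Volume = 1.66 mol × 22.4 L/mol = 37.18 L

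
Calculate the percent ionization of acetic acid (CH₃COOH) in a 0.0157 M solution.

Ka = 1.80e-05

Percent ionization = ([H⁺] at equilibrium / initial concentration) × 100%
Percent ionization = 3.33%

Let x = [H⁺]. Ka = x²/(C - x) ⇒ x² + (1.80e-05)x - (1.80e-05)(0.0157) = 0. x = 5.2268e-04. Percent = (5.2268e-04/0.0157) × 100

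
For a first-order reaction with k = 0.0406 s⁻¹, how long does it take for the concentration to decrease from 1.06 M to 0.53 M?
17.07 s

From ln[A] = ln[A]₀ - k·t: t = ln([A]₀/[A])/k = ln(1.06/0.53)/0.0406 = ln(2.0000)/0.0406 = 0.6931/0.0406 = 17.07 s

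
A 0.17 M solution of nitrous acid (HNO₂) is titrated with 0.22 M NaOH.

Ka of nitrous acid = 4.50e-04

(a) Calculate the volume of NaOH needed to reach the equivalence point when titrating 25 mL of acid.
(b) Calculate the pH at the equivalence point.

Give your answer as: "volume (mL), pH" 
V = 19.3 mL, pH = 8.16

(a) At equivalence: moles acid = moles base.
moles acid = 0.17 × 0.025 = 0.00425 mol; V_NaOH = 0.00425/0.22 = 0.01932 L = 19.3 mL.
(b) At equivalence, all acid → conjugate base A⁻ at [A⁻] = 0.00425/0.04432 = 0.0959 M.
Kb = Kw/Ka = 1.0e-14/4.50e-04 = 2.222e-11; [OH⁻] = √(Kb·[A⁻]) = 1.460e-06; pOH = 5.84; pH = 14 − pOH = 8.16.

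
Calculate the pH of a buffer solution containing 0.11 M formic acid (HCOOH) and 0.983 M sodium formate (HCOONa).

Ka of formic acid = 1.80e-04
pH = 4.70

pKa = -log(1.80e-04) = 3.74. pH = pKa + log([A⁻]/[HA]) = 3.74 + log(0.983/0.11)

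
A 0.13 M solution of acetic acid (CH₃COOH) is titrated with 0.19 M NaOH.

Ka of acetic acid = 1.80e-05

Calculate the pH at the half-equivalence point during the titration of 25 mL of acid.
pH = pKa = 4.74

At the half-equivalence point, [HA] = [A⁻], so by Henderson–Hasselbalch pH = pKa + log(1) = pKa.
pKa = −log(1.80e-05) = 4.74.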